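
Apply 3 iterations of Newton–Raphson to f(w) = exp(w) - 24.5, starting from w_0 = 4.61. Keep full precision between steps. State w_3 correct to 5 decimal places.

3.21305

Newton update: w ← w − f(w)/f'(w).
f'(w) = exp(w)
w_0 = 4.610000: f = 75.984150, f' = 100.484150 → w_1 = 4.610000 - (75.984150)/(100.484150) = 3.853820
w_1 = 3.853820: f = 22.672899, f' = 47.172899 → w_2 = 3.853820 - (22.672899)/(47.172899) = 3.373186
w_2 = 3.373186: f = 4.671306, f' = 29.171306 → w_3 = 3.373186 - (4.671306)/(29.171306) = 3.213052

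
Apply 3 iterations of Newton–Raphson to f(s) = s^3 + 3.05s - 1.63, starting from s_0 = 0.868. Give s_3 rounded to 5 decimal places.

0.49473

f'(s) = 3s^2 + 3.05
s_0 = 0.868000: f = 1.671372, f' = 5.310272 → s_1 = 0.868000 - (1.671372)/(5.310272) = 0.553257
s_1 = 0.553257: f = 0.226781, f' = 3.968279 → s_2 = 0.553257 - (0.226781)/(3.968279) = 0.496108
s_2 = 0.496108: f = 0.005234, f' = 3.788370 → s_3 = 0.496108 - (0.005234)/(3.788370) = 0.494727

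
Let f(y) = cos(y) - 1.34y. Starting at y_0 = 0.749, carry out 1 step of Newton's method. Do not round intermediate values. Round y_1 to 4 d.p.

0.6148

Newton update: y ← y − f(y)/f'(y).
f'(y) = -sin(y) - 1.34
y_0 = 0.749000: f = -0.271290, f' = -2.020907 → y_1 = 0.749000 - (-0.271290)/(-2.020907) = 0.614758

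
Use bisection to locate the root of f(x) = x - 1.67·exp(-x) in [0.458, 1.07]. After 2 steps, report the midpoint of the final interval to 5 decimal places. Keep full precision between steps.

0.84050

f(0.458000) = -0.598354, f(1.070000) = 0.497176 (opposite signs)
step 1: m = 0.764000, f(m) = -0.013885 < 0 → root in [0.764000, 1.070000]
step 2: m = 0.917000, f(m) = 0.249474 > 0 → root in [0.764000, 0.917000]
Midpoint of [0.764000, 0.917000] = 0.840500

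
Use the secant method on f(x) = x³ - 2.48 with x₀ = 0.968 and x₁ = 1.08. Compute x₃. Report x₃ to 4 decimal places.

Secant update: x_(k+1) = x_k − f(x_k)·(x_k − x_(k-1))/(f(x_k) − f(x_(k-1))).
f(x_0) = -1.572961, f(x_1) = -1.220288
x_2 = 1.080000 - (-1.220288)·(1.080000 - 0.968000)/(-1.220288 - (-1.572961)) = 1.467533; f(x_2) = 0.680556
x_3 = 1.467533 - (0.680556)·(1.467533 - 1.080000)/(0.680556 - (-1.220288)) = 1.328785; f(x_3) = -0.133804

1.3288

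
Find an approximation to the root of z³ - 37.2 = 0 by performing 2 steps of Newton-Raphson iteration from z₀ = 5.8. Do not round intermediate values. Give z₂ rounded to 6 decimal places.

f'(z) = 3z²
z_0 = 5.800000: f = 157.912000, f' = 100.920000 → z_1 = 5.800000 - (157.912000)/(100.920000) = 4.235275
z_1 = 4.235275: f = 38.770500, f' = 53.812675 → z_2 = 4.235275 - (38.770500)/(53.812675) = 3.514804

3.514804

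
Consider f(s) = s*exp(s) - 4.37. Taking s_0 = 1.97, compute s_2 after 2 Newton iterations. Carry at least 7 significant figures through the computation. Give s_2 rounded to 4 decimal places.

1.2936

f'(s) = (s+1)*exp(s)
s_0 = 1.970000: f = 9.756233, f' = 21.296909 → s_1 = 1.970000 - (9.756233)/(21.296909) = 1.511894
s_1 = 1.511894: f = 2.486917, f' = 11.392231 → s_2 = 1.511894 - (2.486917)/(11.392231) = 1.293595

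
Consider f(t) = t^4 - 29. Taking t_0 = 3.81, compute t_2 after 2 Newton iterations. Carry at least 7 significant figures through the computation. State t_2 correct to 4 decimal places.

Newton update: t ← t − f(t)/f'(t).
f'(t) = 4t^3
t_0 = 3.810000: f = 181.717159, f' = 221.225364 → t_1 = 3.810000 - (181.717159)/(221.225364) = 2.988588
t_1 = 2.988588: f = 50.774523, f' = 106.772191 → t_2 = 2.988588 - (50.774523)/(106.772191) = 2.513047

2.5130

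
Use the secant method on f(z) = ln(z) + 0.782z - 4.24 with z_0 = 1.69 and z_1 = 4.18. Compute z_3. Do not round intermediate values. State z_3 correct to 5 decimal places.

Secant update: z_(k+1) = z_k − f(z_k)·(z_k − z_(k-1))/(f(z_k) − f(z_(k-1))).
f(z_0) = -2.393691, f(z_1) = 0.459071
z_2 = 4.180000 - (0.459071)·(4.180000 - 1.690000)/(0.459071 - (-2.393691)) = 3.779305; f(z_2) = 0.044957
z_3 = 3.779305 - (0.044957)·(3.779305 - 4.180000)/(0.044957 - (0.459071)) = 3.735805; f(z_3) = -0.000637

3.73581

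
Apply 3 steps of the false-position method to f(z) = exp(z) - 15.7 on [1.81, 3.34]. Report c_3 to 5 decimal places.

2.73310

f(1.810000) = -9.589553, f(3.340000) = 12.519127
step 1: c = 2.473631, f(c) = -3.834542 < 0 → new bracket [2.473631, 3.340000]
step 2: c = 2.676774, f(c) = -1.161881 < 0 → new bracket [2.676774, 3.340000]
step 3: c = 2.733100, f(c) = -0.319514 < 0 → new bracket [2.733100, 3.340000]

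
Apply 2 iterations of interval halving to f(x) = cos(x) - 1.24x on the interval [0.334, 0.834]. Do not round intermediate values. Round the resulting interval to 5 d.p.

[0.58400, 0.70900]

f(0.334000) = 0.530579, f(0.834000) = -0.362241 (opposite signs)
step 1: m = 0.584000, f(m) = 0.110104 > 0 → root in [0.584000, 0.834000]
step 2: m = 0.709000, f(m) = -0.120147 < 0 → root in [0.584000, 0.709000]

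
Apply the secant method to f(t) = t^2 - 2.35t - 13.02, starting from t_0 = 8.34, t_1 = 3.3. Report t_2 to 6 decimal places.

f(t_0) = 36.936600, f(t_1) = -9.885000
t_2 = 3.300000 - (-9.885000)·(3.300000 - 8.340000)/(-9.885000 - (36.936600)) = 4.364047; f(t_2) = -4.230602

4.364047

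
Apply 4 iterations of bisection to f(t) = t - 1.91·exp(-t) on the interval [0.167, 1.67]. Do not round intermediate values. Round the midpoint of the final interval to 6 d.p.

0.871531

f(0.167000) = -1.449241, f(1.670000) = 1.310448 (opposite signs)
step 1: m = 0.918500, f(m) = 0.156186 > 0 → root in [0.167000, 0.918500]
step 2: m = 0.542750, f(m) = -0.567242 < 0 → root in [0.542750, 0.918500]
step 3: m = 0.730625, f(m) = -0.189246 < 0 → root in [0.730625, 0.918500]
step 4: m = 0.824562, f(m) = -0.012833 < 0 → root in [0.824562, 0.918500]
Midpoint of [0.824562, 0.918500] = 0.871531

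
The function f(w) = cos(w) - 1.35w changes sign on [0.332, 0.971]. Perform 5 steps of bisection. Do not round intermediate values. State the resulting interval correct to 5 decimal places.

f(0.332000) = 0.497192, f(0.971000) = -0.746376 (opposite signs)
step 1: m = 0.651500, f(m) = -0.084350 < 0 → root in [0.332000, 0.651500]
step 2: m = 0.491750, f(m) = 0.217645 > 0 → root in [0.491750, 0.651500]
step 3: m = 0.571625, f(m) = 0.069329 > 0 → root in [0.571625, 0.651500]
step 4: m = 0.611563, f(m) = -0.006857 < 0 → root in [0.571625, 0.611563]
step 5: m = 0.591594, f(m) = 0.031401 > 0 → root in [0.591594, 0.611563]

[0.59159, 0.61156]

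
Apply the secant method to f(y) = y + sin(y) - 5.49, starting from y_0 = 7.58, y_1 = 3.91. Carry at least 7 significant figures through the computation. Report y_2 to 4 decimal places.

5.4771

f(y_0) = 3.052701, f(y_1) = -2.274991
y_2 = 3.910000 - (-2.274991)·(3.910000 - 7.580000)/(-2.274991 - (3.052701)) = 5.477136; f(y_2) = -0.734422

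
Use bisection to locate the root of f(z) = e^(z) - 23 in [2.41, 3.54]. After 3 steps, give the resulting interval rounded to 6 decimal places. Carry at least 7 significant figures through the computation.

[3.116250, 3.257500]

f(2.410000) = -11.866039, f(3.540000) = 11.466919 (opposite signs)
step 1: m = 2.975000, f(m) = -3.410377 < 0 → root in [2.975000, 3.540000]
step 2: m = 3.257500, f(m) = 2.984495 > 0 → root in [2.975000, 3.257500]
step 3: m = 3.116250, f(m) = -0.438385 < 0 → root in [3.116250, 3.257500]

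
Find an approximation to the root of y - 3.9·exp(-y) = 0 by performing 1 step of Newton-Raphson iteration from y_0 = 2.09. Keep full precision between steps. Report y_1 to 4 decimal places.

f'(y) = 1 + 3.9·exp(-y)
y_0 = 2.090000: f = 1.607620, f' = 1.482380 → y_1 = 2.090000 - (1.607620)/(1.482380) = 1.005514

1.0055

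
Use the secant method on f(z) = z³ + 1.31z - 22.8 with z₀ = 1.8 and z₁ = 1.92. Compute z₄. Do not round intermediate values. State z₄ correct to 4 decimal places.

Secant update: z_(k+1) = z_k − f(z_k)·(z_k − z_(k-1))/(f(z_k) − f(z_(k-1))).
f(z_0) = -14.610000, f(z_1) = -13.206912
z_2 = 1.920000 - (-13.206912)·(1.920000 - 1.800000)/(-13.206912 - (-14.610000)) = 3.049530; f(z_2) = 9.554383
z_3 = 3.049530 - (9.554383)·(3.049530 - 1.920000)/(9.554383 - (-13.206912)) = 2.575393; f(z_3) = -2.344553
z_4 = 2.575393 - (-2.344553)·(2.575393 - 3.049530)/(-2.344553 - (9.554383)) = 2.668816; f(z_4) = -0.294987

2.6688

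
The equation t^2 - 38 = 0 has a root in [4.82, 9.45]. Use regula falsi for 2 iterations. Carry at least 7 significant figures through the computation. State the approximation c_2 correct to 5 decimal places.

6.09796

False-position update: c = (a·f(b) − b·f(a))/(f(b) − f(a)); replace the endpoint whose sign matches f(c).
f(4.820000) = -14.767600, f(9.450000) = 51.302500
step 1: c = 5.854870, f(c) = -3.720493 < 0 → new bracket [5.854870, 9.450000]
step 2: c = 6.097962, f(c) = -0.814854 < 0 → new bracket [6.097962, 9.450000]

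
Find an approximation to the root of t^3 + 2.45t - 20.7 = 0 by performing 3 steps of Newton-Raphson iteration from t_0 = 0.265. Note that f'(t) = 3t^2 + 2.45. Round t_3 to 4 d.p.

Newton update: t ← t − f(t)/f'(t).
t_0 = 0.265000: f = -20.032140, f' = 2.660675 → t_1 = 0.265000 - (-20.032140)/(2.660675) = 7.793969
t_1 = 7.793969: f = 471.847351, f' = 184.687872 → t_2 = 7.793969 - (471.847351)/(184.687872) = 5.239133
t_2 = 5.239133: f = 135.942261, f' = 84.795531 → t_3 = 5.239133 - (135.942261)/(84.795531) = 3.635955

3.6360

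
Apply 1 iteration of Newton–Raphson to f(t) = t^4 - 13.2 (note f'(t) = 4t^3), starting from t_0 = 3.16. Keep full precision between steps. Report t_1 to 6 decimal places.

Newton update: t ← t − f(t)/f'(t).
t_0 = 3.160000: f = 86.512207, f' = 126.217984 → t_1 = 3.160000 - (86.512207)/(126.217984) = 2.474581

2.474581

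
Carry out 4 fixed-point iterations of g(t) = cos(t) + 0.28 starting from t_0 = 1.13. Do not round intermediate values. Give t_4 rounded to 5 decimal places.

t_1 = g(1.130000) = 0.706660
t_2 = g(0.706660) = 1.040535
t_3 = g(1.040535) = 0.785759
t_4 = g(0.785759) = 0.986852

0.98685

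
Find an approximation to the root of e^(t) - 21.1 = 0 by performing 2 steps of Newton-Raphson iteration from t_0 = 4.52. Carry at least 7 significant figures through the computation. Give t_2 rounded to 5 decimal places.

3.24610

Newton update: t ← t − f(t)/f'(t).
f'(t) = e^(t)
t_0 = 4.520000: f = 70.735598, f' = 91.835598 → t_1 = 4.520000 - (70.735598)/(91.835598) = 3.749758
t_1 = 3.749758: f = 21.410810, f' = 42.510810 → t_2 = 3.749758 - (21.410810)/(42.510810) = 3.246103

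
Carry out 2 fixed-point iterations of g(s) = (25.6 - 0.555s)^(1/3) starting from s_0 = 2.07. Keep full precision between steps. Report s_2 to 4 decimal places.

s_1 = g(2.070000) = 2.902461
s_2 = g(2.902461) = 2.884064

2.8841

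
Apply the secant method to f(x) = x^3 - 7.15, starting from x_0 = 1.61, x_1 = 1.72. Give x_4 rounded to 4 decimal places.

1.9264

Secant update: x_(k+1) = x_k − f(x_k)·(x_k − x_(k-1))/(f(x_k) − f(x_(k-1))).
f(x_0) = -2.976719, f(x_1) = -2.061552
x_2 = 1.720000 - (-2.061552)·(1.720000 - 1.610000)/(-2.061552 - (-2.976719)) = 1.967792; f(x_2) = 0.469690
x_3 = 1.967792 - (0.469690)·(1.967792 - 1.720000)/(0.469690 - (-2.061552)) = 1.921812; f(x_3) = -0.052053
x_4 = 1.921812 - (-0.052053)·(1.921812 - 1.967792)/(-0.052053 - (0.469690)) = 1.926399; f(x_4) = -0.001104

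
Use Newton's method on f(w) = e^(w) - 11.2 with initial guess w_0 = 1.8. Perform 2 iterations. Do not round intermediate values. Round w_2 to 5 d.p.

f'(w) = e^(w)
w_0 = 1.800000: f = -5.150353, f' = 6.049647 → w_1 = 1.800000 - (-5.150353)/(6.049647) = 2.651348
w_1 = 2.651348: f = 2.973125, f' = 14.173125 → w_2 = 2.651348 - (2.973125)/(14.173125) = 2.441576

2.44158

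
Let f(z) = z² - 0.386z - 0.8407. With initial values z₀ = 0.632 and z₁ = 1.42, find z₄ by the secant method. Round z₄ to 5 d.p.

1.13058

f(z_0) = -0.685228, f(z_1) = 0.627580
z_2 = 1.420000 - (0.627580)·(1.420000 - 0.632000)/(0.627580 - (-0.685228)) = 1.043301; f(z_2) = -0.154937
z_3 = 1.043301 - (-0.154937)·(1.043301 - 1.420000)/(-0.154937 - (0.627580)) = 1.117887; f(z_3) = -0.022533
z_4 = 1.117887 - (-0.022533)·(1.117887 - 1.043301)/(-0.022533 - (-0.154937)) = 1.130580; f(z_4) = 0.001108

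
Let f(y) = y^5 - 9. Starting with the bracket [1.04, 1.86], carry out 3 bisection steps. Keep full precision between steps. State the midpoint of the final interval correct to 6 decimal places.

f(1.040000) = -7.783347, f(1.860000) = 13.262028 (opposite signs)
step 1: m = 1.450000, f(m) = -2.590266 < 0 → root in [1.450000, 1.860000]
step 2: m = 1.655000, f(m) = 3.416237 > 0 → root in [1.450000, 1.655000]
step 3: m = 1.552500, f(m) = 0.018993 > 0 → root in [1.450000, 1.552500]
Midpoint of [1.450000, 1.552500] = 1.501250

1.501250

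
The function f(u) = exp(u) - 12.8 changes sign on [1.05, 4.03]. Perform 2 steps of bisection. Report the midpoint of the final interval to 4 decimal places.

f(1.050000) = -9.942349, f(4.030000) = 43.460911 (opposite signs)
step 1: m = 2.540000, f(m) = -0.120329 < 0 → root in [2.540000, 4.030000]
step 2: m = 3.285000, f(m) = 13.908984 > 0 → root in [2.540000, 3.285000]
Midpoint of [2.540000, 3.285000] = 2.912500

2.9125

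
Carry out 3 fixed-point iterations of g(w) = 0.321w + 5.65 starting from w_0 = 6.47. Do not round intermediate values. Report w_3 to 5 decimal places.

w_1 = g(6.470000) = 7.726870
w_2 = g(7.726870) = 8.130325
w_3 = g(8.130325) = 8.259834

8.25983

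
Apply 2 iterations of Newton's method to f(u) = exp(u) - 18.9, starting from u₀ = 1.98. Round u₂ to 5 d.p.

Newton update: u ← u − f(u)/f'(u).
f'(u) = exp(u)
u_0 = 1.980000: f = -11.657257, f' = 7.242743 → u_1 = 1.980000 - (-11.657257)/(7.242743) = 3.589509
u_1 = 3.589509: f = 17.316274, f' = 36.216274 → u_2 = 3.589509 - (17.316274)/(36.216274) = 3.111373

3.11137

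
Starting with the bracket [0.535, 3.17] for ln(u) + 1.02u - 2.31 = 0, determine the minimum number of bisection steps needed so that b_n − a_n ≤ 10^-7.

Initial width b − a = 3.17 − 0.535 = 2.635000.
After n steps the width is (b−a)/2^n; need (b−a)/2^n ≤ 10^-7.
So n ≥ log₂(2.635000/10^-7) = log₂(26350000.0000) ≈ 24.6513.
Hence n = 25.

25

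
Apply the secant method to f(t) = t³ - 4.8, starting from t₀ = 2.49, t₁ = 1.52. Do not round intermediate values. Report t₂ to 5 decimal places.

f(t_0) = 10.638249, f(t_1) = -1.288192
t_2 = 1.520000 - (-1.288192)·(1.520000 - 2.490000)/(-1.288192 - (10.638249)) = 1.624771; f(t_2) = -0.510798

1.62477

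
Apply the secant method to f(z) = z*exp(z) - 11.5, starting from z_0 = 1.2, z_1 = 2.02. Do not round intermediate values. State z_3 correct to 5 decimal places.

1.82461

Secant update: z_(k+1) = z_k − f(z_k)·(z_k − z_(k-1))/(f(z_k) − f(z_(k-1))).
f(z_0) = -7.515860, f(z_1) = 3.727416
z_2 = 2.020000 - (3.727416)·(2.020000 - 1.200000)/(3.727416 - (-7.515860)) = 1.748150; f(z_2) = -1.458680
z_3 = 1.748150 - (-1.458680)·(1.748150 - 2.020000)/(-1.458680 - (3.727416)) = 1.824613; f(z_3) = -0.186683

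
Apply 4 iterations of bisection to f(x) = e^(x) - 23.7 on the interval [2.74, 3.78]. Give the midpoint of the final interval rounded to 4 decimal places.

f(2.740000) = -8.213015, f(3.780000) = 20.116042 (opposite signs)
step 1: m = 3.260000, f(m) = 2.349537 > 0 → root in [2.740000, 3.260000]
step 2: m = 3.000000, f(m) = -3.614463 < 0 → root in [3.000000, 3.260000]
step 3: m = 3.130000, f(m) = -0.826020 < 0 → root in [3.130000, 3.260000]
step 4: m = 3.195000, f(m) = 0.710174 > 0 → root in [3.130000, 3.195000]
Midpoint of [3.130000, 3.195000] = 3.162500

3.1625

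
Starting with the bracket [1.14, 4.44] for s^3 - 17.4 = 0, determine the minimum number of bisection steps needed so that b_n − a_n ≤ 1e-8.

Initial width b − a = 4.44 − 1.14 = 3.300000.
After n steps the width is (b−a)/2^n; need (b−a)/2^n ≤ 1e-8.
So n ≥ log₂(3.300000/1e-8) = log₂(330000000.0000) ≈ 28.2979.
Hence n = 29.

29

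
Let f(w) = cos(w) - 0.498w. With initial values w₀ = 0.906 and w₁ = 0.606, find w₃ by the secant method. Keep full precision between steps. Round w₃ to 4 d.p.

Secant update: w_(k+1) = w_k − f(w_k)·(w_k − w_(k-1))/(f(w_k) − f(w_(k-1))).
f(w_0) = 0.165711, f(w_1) = 0.520145
w_2 = 0.606000 - (0.520145)·(0.606000 - 0.906000)/(0.520145 - (0.165711)) = 1.046261; f(w_2) = -0.020227
w_3 = 1.046261 - (-0.020227)·(1.046261 - 0.606000)/(-0.020227 - (0.520145)) = 1.029781; f(w_3) = 0.002175

1.0298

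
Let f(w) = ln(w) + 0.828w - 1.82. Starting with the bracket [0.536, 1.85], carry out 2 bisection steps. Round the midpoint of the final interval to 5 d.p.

1.68575

f(0.536000) = -1.999813, f(1.850000) = 0.326986 (opposite signs)
step 1: m = 1.193000, f(m) = -0.655725 < 0 → root in [1.193000, 1.850000]
step 2: m = 1.521500, f(m) = -0.140501 < 0 → root in [1.521500, 1.850000]
Midpoint of [1.521500, 1.850000] = 1.685750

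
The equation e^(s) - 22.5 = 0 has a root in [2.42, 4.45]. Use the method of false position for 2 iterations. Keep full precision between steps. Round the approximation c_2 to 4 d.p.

2.9038

f(2.420000) = -11.254141, f(4.450000) = 63.126944
step 1: c = 2.727147, f(c) = -7.210800 < 0 → new bracket [2.727147, 4.450000]
step 2: c = 2.903768, f(c) = -4.257243 < 0 → new bracket [2.903768, 4.450000]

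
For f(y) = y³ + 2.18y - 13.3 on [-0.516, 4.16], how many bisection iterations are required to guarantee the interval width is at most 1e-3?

Initial width b − a = 4.16 − -0.516 = 4.676000.
After n steps the width is (b−a)/2^n; need (b−a)/2^n ≤ 1e-3.
So n ≥ log₂(4.676000/1e-3) = log₂(4676.0000) ≈ 12.1911.
Hence n = 13.

13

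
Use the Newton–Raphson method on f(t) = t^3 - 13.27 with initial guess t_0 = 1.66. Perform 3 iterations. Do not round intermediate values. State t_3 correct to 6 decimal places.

f'(t) = 3t^2
t_0 = 1.660000: f = -8.695704, f' = 8.266800 → t_1 = 1.660000 - (-8.695704)/(8.266800) = 2.711883
t_1 = 2.711883: f = 6.674020, f' = 22.062924 → t_2 = 2.711883 - (6.674020)/(22.062924) = 2.409383
t_2 = 2.409383: f = 0.716779, f' = 17.415384 → t_3 = 2.409383 - (0.716779)/(17.415384) = 2.368226

2.368226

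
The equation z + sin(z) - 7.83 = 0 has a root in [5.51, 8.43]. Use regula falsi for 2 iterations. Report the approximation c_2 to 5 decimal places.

7.16366

False-position update: c = (a·f(b) − b·f(a))/(f(b) − f(a)); replace the endpoint whose sign matches f(c).
f(5.510000) = -3.018418, f(8.430000) = 1.438638
step 1: c = 7.487489, f(c) = 0.591079 > 0 → new bracket [5.510000, 7.487489]
step 2: c = 7.163662, f(c) = 0.104705 > 0 → new bracket [5.510000, 7.163662]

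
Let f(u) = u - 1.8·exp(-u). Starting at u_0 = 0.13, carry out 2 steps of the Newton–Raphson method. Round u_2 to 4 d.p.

0.8020

f'(u) = 1 + 1.8·exp(-u)
u_0 = 0.130000: f = -1.450572, f' = 2.580572 → u_1 = 0.130000 - (-1.450572)/(2.580572) = 0.692113
u_1 = 0.692113: f = -0.208819, f' = 1.900932 → u_2 = 0.692113 - (-0.208819)/(1.900932) = 0.801963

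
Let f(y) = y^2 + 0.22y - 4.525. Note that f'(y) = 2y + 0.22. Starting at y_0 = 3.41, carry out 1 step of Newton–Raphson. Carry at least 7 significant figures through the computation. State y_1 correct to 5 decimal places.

2.29447

y_0 = 3.410000: f = 7.853300, f' = 7.040000 → y_1 = 3.410000 - (7.853300)/(7.040000) = 2.294474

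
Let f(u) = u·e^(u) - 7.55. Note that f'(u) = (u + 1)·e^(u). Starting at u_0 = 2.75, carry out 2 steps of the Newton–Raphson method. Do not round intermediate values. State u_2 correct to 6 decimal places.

1.744201

Newton update: u ← u − f(u)/f'(u).
u_0 = 2.750000: f = 35.467238, f' = 58.659870 → u_1 = 2.750000 - (35.467238)/(58.659870) = 2.145375
u_1 = 2.145375: f = 10.782749, f' = 26.877992 → u_2 = 2.145375 - (10.782749)/(26.877992) = 1.744201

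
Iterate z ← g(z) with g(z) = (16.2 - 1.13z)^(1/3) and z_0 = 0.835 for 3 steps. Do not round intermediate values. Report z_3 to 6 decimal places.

2.382053

z_1 = g(0.835000) = 2.480187
z_2 = g(2.480187) = 2.375053
z_3 = g(2.375053) = 2.382053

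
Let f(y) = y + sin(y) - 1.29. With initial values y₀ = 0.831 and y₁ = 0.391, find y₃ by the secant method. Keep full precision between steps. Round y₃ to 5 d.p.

0.66975

f(y_0) = 0.279606, f(y_1) = -0.517887
y_2 = 0.391000 - (-0.517887)·(0.391000 - 0.831000)/(-0.517887 - (0.279606)) = 0.676733; f(y_2) = 0.012983
y_3 = 0.676733 - (0.012983)·(0.676733 - 0.391000)/(0.012983 - (-0.517887)) = 0.669745; f(y_3) = 0.000532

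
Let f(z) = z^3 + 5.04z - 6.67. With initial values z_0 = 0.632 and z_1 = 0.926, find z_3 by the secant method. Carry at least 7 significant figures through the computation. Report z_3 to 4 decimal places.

f(z_0) = -3.232284, f(z_1) = -1.208937
z_2 = 0.926000 - (-1.208937)·(0.926000 - 0.632000)/(-1.208937 - (-3.232284)) = 1.101663; f(z_2) = 0.219429
z_3 = 1.101663 - (0.219429)·(1.101663 - 0.926000)/(0.219429 - (-1.208937)) = 1.074677; f(z_3) = -0.012447

1.0747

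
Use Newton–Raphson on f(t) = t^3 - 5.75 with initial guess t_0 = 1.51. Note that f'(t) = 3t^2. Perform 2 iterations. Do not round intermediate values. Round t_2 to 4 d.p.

1.7932

t_0 = 1.510000: f = -2.307049, f' = 6.840300 → t_1 = 1.510000 - (-2.307049)/(6.840300) = 1.847273
t_1 = 1.847273: f = 0.553668, f' = 10.237253 → t_2 = 1.847273 - (0.553668)/(10.237253) = 1.793189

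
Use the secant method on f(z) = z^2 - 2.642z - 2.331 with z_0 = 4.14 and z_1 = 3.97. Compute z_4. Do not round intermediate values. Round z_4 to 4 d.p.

3.3402

f(z_0) = 3.870720, f(z_1) = 2.941160
z_2 = 3.970000 - (2.941160)·(3.970000 - 4.140000)/(2.941160 - (3.870720)) = 3.432114; f(z_2) = 0.380762
z_3 = 3.432114 - (0.380762)·(3.432114 - 3.970000)/(0.380762 - (2.941160)) = 3.352124; f(z_3) = 0.049424
z_4 = 3.352124 - (0.049424)·(3.352124 - 3.432114)/(0.049424 - (0.380762)) = 3.340192; f(z_4) = 0.001097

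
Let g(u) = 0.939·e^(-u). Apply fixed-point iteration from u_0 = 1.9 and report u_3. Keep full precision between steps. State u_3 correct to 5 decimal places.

0.41524

u_1 = g(1.900000) = 0.140445
u_2 = g(0.140445) = 0.815964
u_3 = g(0.815964) = 0.415238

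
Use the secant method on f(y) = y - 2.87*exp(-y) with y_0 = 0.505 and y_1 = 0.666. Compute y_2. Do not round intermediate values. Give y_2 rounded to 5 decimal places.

Secant update: y_(k+1) = y_k − f(y_k)·(y_k − y_(k-1))/(f(y_k) − f(y_(k-1))).
f(y_0) = -1.227061, f(y_1) = -0.808490
y_2 = 0.666000 - (-0.808490)·(0.666000 - 0.505000)/(-0.808490 - (-1.227061)) = 0.976979; f(y_2) = -0.103423

0.97698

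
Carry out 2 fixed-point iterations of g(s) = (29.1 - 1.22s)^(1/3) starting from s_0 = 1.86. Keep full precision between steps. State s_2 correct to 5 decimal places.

2.94137

s_1 = g(1.860000) = 2.993720
s_2 = g(2.993720) = 2.941368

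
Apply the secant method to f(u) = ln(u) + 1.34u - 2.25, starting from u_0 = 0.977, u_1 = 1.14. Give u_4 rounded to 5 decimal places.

f(u_0) = -0.964089, f(u_1) = -0.591372
u_2 = 1.140000 - (-0.591372)·(1.140000 - 0.977000)/(-0.591372 - (-0.964089)) = 1.398624; f(u_2) = -0.040355
u_3 = 1.398624 - (-0.040355)·(1.398624 - 1.140000)/(-0.040355 - (-0.591372)) = 1.417565; f(u_3) = -0.001522
u_4 = 1.417565 - (-0.001522)·(1.417565 - 1.398624)/(-0.001522 - (-0.040355)) = 1.418308; f(u_4) = -0.000004

1.41831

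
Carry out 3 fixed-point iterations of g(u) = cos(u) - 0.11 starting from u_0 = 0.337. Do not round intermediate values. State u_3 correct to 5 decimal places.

0.73614

u_1 = g(0.337000) = 0.833751
u_2 = g(0.833751) = 0.562103
u_3 = g(0.562103) = 0.736136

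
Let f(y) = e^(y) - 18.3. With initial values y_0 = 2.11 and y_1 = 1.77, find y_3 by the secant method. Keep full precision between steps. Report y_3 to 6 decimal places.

2.535614

f(y_0) = -10.051759, f(y_1) = -12.429147
y_2 = 1.770000 - (-12.429147)·(1.770000 - 2.110000)/(-12.429147 - (-10.051759)) = 3.547543; f(y_2) = 16.427895
y_3 = 3.547543 - (16.427895)·(3.547543 - 1.770000)/(16.427895 - (-12.429147)) = 2.535614; f(y_3) = -5.675824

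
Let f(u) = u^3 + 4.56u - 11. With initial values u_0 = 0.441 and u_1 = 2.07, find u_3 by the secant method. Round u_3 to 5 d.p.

f(u_0) = -8.903274, f(u_1) = 7.308943
u_2 = 2.070000 - (7.308943)·(2.070000 - 0.441000)/(7.308943 - (-8.903274)) = 1.335599; f(u_2) = -2.527194
u_3 = 1.335599 - (-2.527194)·(1.335599 - 2.070000)/(-2.527194 - (7.308943)) = 1.524288; f(u_3) = -0.507630

1.52429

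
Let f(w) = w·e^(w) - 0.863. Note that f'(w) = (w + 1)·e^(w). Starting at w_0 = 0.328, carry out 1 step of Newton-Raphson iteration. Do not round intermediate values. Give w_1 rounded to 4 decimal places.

0.5491

Newton update: w ← w − f(w)/f'(w).
w_0 = 0.328000: f = -0.407674, f' = 1.843515 → w_1 = 0.328000 - (-0.407674)/(1.843515) = 0.549140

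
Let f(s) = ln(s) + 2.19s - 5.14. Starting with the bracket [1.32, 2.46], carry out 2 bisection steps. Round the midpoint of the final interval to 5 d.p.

2.03250

f(1.320000) = -1.971568, f(2.460000) = 1.147561 (opposite signs)
step 1: m = 1.890000, f(m) = -0.364323 < 0 → root in [1.890000, 2.460000]
step 2: m = 2.175000, f(m) = 0.400279 > 0 → root in [1.890000, 2.175000]
Midpoint of [1.890000, 2.175000] = 2.032500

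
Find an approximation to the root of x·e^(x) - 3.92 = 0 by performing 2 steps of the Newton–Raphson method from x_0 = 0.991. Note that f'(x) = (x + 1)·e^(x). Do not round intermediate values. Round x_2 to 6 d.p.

Newton update: x ← x − f(x)/f'(x).
x_0 = 0.991000: f = -1.250318, f' = 5.363609 → x_1 = 0.991000 - (-1.250318)/(5.363609) = 1.224111
x_1 = 1.224111: f = 0.243377, f' = 7.564520 → x_2 = 1.224111 - (0.243377)/(7.564520) = 1.191938

1.191938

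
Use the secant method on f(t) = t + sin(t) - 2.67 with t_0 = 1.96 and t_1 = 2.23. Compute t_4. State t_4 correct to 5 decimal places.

Secant update: t_(k+1) = t_k − f(t_k)·(t_k − t_(k-1))/(f(t_k) − f(t_(k-1))).
f(t_0) = 0.215212, f(t_1) = 0.350480
t_2 = 2.230000 - (0.350480)·(2.230000 - 1.960000)/(0.350480 - (0.215212)) = 1.530432; f(t_2) = -0.140383
t_3 = 1.530432 - (-0.140383)·(1.530432 - 2.230000)/(-0.140383 - (0.350480)) = 1.730502; f(t_3) = 0.047777
t_4 = 1.730502 - (0.047777)·(1.730502 - 1.530432)/(0.047777 - (-0.140383)) = 1.679701; f(t_4) = 0.003777

1.67970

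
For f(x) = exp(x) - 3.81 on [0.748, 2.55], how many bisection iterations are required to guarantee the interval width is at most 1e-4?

Initial width b − a = 2.55 − 0.748 = 1.802000.
After n steps the width is (b−a)/2^n; need (b−a)/2^n ≤ 1e-4.
So n ≥ log₂(1.802000/1e-4) = log₂(18020.0000) ≈ 14.1373.
Hence n = 15.

15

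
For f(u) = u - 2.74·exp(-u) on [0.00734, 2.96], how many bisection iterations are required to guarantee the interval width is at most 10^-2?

9

Initial width b − a = 2.96 − 0.00734 = 2.952660.
After n steps the width is (b−a)/2^n; need (b−a)/2^n ≤ 10^-2.
So n ≥ log₂(2.952660/10^-2) = log₂(295.2660) ≈ 8.2059.
Hence n = 9.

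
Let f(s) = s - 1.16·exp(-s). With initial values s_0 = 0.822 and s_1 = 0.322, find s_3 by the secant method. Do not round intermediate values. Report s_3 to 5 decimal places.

0.62317

f(s_0) = 0.312120, f(s_1) = -0.518650
s_2 = 0.322000 - (-0.518650)·(0.322000 - 0.822000)/(-0.518650 - (0.312120)) = 0.634150; f(s_2) = 0.018902
s_3 = 0.634150 - (0.018902)·(0.634150 - 0.322000)/(0.018902 - (-0.518650)) = 0.623174; f(s_3) = 0.001136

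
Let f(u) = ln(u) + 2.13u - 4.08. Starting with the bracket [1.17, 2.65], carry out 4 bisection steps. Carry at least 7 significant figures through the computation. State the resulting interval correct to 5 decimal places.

f(1.170000) = -1.430896, f(2.650000) = 2.539060 (opposite signs)
step 1: m = 1.910000, f(m) = 0.635403 > 0 → root in [1.170000, 1.910000]
step 2: m = 1.540000, f(m) = -0.368018 < 0 → root in [1.540000, 1.910000]
step 3: m = 1.725000, f(m) = 0.139477 > 0 → root in [1.540000, 1.725000]
step 4: m = 1.632500, f(m) = -0.112662 < 0 → root in [1.632500, 1.725000]

[1.63250, 1.72500]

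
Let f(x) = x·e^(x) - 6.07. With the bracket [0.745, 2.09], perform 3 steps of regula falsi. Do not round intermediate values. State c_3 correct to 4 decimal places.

1.3921

f(0.745000) = -4.500701, f(2.090000) = 10.827473
step 1: c = 1.139923, f(c) = -2.506002 < 0 → new bracket [1.139923, 2.090000]
step 2: c = 1.318488, f(c) = -1.141802 < 0 → new bracket [1.318488, 2.090000]
step 3: c = 1.392086, f(c) = -0.469314 < 0 → new bracket [1.392086, 2.090000]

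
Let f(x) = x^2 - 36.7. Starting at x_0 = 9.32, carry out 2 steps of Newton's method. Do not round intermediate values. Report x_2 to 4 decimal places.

6.0826

f'(x) = 2x
x_0 = 9.320000: f = 50.162400, f' = 18.640000 → x_1 = 9.320000 - (50.162400)/(18.640000) = 6.628884
x_1 = 6.628884: f = 7.242105, f' = 13.257768 → x_2 = 6.628884 - (7.242105)/(13.257768) = 6.082630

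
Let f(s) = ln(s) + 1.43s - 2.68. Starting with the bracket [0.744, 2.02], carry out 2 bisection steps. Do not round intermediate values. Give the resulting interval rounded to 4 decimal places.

f(0.744000) = -1.911794, f(2.020000) = 0.911698 (opposite signs)
step 1: m = 1.382000, f(m) = -0.380208 < 0 → root in [1.382000, 2.020000]
step 2: m = 1.701000, f(m) = 0.283646 > 0 → root in [1.382000, 1.701000]

[1.3820, 1.7010]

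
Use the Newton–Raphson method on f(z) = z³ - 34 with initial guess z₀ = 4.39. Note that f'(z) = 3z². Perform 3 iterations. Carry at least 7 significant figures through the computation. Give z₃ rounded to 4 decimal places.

Newton update: z ← z − f(z)/f'(z).
z_0 = 4.390000: f = 50.604519, f' = 57.816300 → z_1 = 4.390000 - (50.604519)/(57.816300) = 3.514736
z_1 = 3.514736: f = 9.418836, f' = 37.060110 → z_2 = 3.514736 - (9.418836)/(37.060110) = 3.260586
z_2 = 3.260586: f = 0.664659, f' = 31.894261 → z_3 = 3.260586 - (0.664659)/(31.894261) = 3.239746

3.2397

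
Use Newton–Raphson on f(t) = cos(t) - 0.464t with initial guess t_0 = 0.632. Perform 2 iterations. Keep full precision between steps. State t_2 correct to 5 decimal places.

1.05840

Newton update: t ← t − f(t)/f'(t).
f'(t) = -sin(t) - 0.464
t_0 = 0.632000: f = 0.513600, f' = -1.054760 → t_1 = 0.632000 - (0.513600)/(-1.054760) = 1.118935
t_1 = 1.118935: f = -0.082545, f' = -1.363636 → t_2 = 1.118935 - (-0.082545)/(-1.363636) = 1.058402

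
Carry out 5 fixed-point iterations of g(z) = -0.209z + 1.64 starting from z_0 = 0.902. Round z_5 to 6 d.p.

1.356674

z_1 = g(0.902000) = 1.451482
z_2 = g(1.451482) = 1.336640
z_3 = g(1.336640) = 1.360642
z_4 = g(1.360642) = 1.355626
z_5 = g(1.355626) = 1.356674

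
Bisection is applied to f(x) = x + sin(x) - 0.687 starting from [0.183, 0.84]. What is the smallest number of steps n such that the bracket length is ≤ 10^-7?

Initial width b − a = 0.84 − 0.183 = 0.657000.
After n steps the width is (b−a)/2^n; need (b−a)/2^n ≤ 10^-7.
So n ≥ log₂(0.657000/10^-7) = log₂(6570000.0000) ≈ 22.6475.
Hence n = 23.

23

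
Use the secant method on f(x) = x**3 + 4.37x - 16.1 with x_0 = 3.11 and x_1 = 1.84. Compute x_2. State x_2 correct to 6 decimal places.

Secant update: x_(k+1) = x_k − f(x_k)·(x_k − x_(k-1))/(f(x_k) − f(x_(k-1))).
f(x_0) = 27.570931, f(x_1) = -1.829696
x_2 = 1.840000 - (-1.829696)·(1.840000 - 3.110000)/(-1.829696 - (27.570931)) = 1.919036; f(x_2) = -0.646577

1.919036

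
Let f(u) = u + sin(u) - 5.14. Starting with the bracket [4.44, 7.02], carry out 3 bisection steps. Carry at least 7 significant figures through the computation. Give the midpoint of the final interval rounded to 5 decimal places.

5.56875

f(4.440000) = -1.663131, f(7.020000) = 2.551932 (opposite signs)
step 1: m = 5.730000, f(m) = 0.064600 > 0 → root in [4.440000, 5.730000]
step 2: m = 5.085000, f(m) = -0.986380 < 0 → root in [5.085000, 5.730000]
step 3: m = 5.407500, f(m) = -0.500483 < 0 → root in [5.407500, 5.730000]
Midpoint of [5.407500, 5.730000] = 5.568750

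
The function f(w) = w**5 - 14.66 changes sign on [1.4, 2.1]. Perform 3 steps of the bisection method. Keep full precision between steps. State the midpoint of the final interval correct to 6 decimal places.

1.706250

f(1.400000) = -9.281760, f(2.100000) = 26.181010 (opposite signs)
step 1: m = 1.750000, f(m) = 1.753086 > 0 → root in [1.400000, 1.750000]
step 2: m = 1.575000, f(m) = -4.968237 < 0 → root in [1.575000, 1.750000]
step 3: m = 1.662500, f(m) = -1.959867 < 0 → root in [1.662500, 1.750000]
Midpoint of [1.662500, 1.750000] = 1.706250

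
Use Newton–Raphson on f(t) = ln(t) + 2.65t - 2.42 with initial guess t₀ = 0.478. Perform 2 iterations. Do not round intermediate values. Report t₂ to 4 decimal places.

0.9369

f'(t) = 1/t + 2.65
t_0 = 0.478000: f = -1.891445, f' = 4.742050 → t_1 = 0.478000 - (-1.891445)/(4.742050) = 0.876866
t_1 = 0.876866: f = -0.227705, f' = 3.790425 → t_2 = 0.876866 - (-0.227705)/(3.790425) = 0.936940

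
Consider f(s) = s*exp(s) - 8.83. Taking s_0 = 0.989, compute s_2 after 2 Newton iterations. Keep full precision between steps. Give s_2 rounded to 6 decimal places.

1.790719

f'(s) = (s+1)*exp(s)
s_0 = 0.989000: f = -6.171029, f' = 5.347515 → s_1 = 0.989000 - (-6.171029)/(5.347515) = 2.142999
s_1 = 2.142999: f = 9.439004, f' = 26.793973 → s_2 = 2.142999 - (9.439004)/(26.793973) = 1.790719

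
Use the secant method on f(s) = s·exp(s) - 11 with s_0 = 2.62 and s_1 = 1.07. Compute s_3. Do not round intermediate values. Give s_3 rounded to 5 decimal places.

2.05437

f(s_0) = 24.987596, f(s_1) = -7.880544
s_2 = 1.070000 - (-7.880544)·(1.070000 - 2.620000)/(-7.880544 - (24.987596)) = 1.441632; f(s_2) = -4.905374
s_3 = 1.441632 - (-4.905374)·(1.441632 - 1.070000)/(-4.905374 - (-7.880544)) = 2.054367; f(s_3) = 5.027973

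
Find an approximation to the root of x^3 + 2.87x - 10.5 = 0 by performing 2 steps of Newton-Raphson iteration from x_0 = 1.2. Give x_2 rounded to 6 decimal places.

1.772836

f'(x) = 3x^2 + 2.87
x_0 = 1.200000: f = -5.328000, f' = 7.190000 → x_1 = 1.200000 - (-5.328000)/(7.190000) = 1.941029
x_1 = 1.941029: f = 2.383765, f' = 14.172783 → x_2 = 1.941029 - (2.383765)/(14.172783) = 1.772836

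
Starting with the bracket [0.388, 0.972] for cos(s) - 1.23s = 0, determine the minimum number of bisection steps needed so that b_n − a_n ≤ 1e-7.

Initial width b − a = 0.972 − 0.388 = 0.584000.
After n steps the width is (b−a)/2^n; need (b−a)/2^n ≤ 1e-7.
So n ≥ log₂(0.584000/1e-7) = log₂(5840000.0000) ≈ 22.4775.
Hence n = 23.

23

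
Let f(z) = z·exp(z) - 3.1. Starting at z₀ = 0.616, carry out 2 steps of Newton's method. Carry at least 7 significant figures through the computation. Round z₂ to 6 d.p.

1.094271

f'(z) = (z + 1)·exp(z)
z_0 = 0.616000: f = -1.959472, f' = 2.992036 → z_1 = 0.616000 - (-1.959472)/(2.992036) = 1.270896
z_1 = 1.270896: f = 1.429528, f' = 8.093572 → z_2 = 1.270896 - (1.429528)/(8.093572) = 1.094271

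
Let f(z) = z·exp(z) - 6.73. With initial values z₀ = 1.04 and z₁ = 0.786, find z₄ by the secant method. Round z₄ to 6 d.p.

1.462298

f(z_0) = -3.787614, f(z_1) = -5.005044
z_2 = 0.786000 - (-5.005044)·(0.786000 - 1.040000)/(-5.005044 - (-3.787614)) = 1.830234; f(z_2) = 4.682136
z_3 = 1.830234 - (4.682136)·(1.830234 - 0.786000)/(4.682136 - (-5.005044)) = 1.325521; f(z_3) = -1.740547
z_4 = 1.325521 - (-1.740547)·(1.325521 - 1.830234)/(-1.740547 - (4.682136)) = 1.462298; f(z_4) = -0.418918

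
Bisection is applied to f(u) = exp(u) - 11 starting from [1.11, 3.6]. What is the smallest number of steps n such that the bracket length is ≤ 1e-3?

Initial width b − a = 3.6 − 1.11 = 2.490000.
After n steps the width is (b−a)/2^n; need (b−a)/2^n ≤ 1e-3.
So n ≥ log₂(2.490000/1e-3) = log₂(2490.0000) ≈ 11.2819.
Hence n = 12.

12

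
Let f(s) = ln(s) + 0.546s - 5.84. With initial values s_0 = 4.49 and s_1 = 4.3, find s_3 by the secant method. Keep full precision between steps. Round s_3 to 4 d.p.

f(s_0) = -1.886607, f(s_1) = -2.033585
s_2 = 4.300000 - (-2.033585)·(4.300000 - 4.490000)/(-2.033585 - (-1.886607)) = 6.928842; f(s_2) = -0.121159
s_3 = 6.928842 - (-0.121159)·(6.928842 - 4.300000)/(-0.121159 - (-2.033585)) = 7.095389; f(s_3) = -0.006472

7.0954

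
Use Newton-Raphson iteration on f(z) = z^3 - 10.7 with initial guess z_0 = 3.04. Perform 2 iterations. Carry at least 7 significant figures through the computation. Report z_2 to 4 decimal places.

f'(z) = 3z^2
z_0 = 3.040000: f = 17.394464, f' = 27.724800 → z_1 = 3.040000 - (17.394464)/(27.724800) = 2.412603
z_1 = 2.412603: f = 3.342921, f' = 17.461956 → z_2 = 2.412603 - (3.342921)/(17.461956) = 2.221163

2.2212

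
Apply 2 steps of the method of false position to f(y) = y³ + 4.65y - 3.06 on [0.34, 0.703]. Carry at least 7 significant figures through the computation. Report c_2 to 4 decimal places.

0.6092

f(0.340000) = -1.439696, f(0.703000) = 0.556379
step 1: c = 0.601819, f(c) = -0.043573 < 0 → new bracket [0.601819, 0.703000]
step 2: c = 0.609167, f(c) = -0.001320 < 0 → new bracket [0.609167, 0.703000]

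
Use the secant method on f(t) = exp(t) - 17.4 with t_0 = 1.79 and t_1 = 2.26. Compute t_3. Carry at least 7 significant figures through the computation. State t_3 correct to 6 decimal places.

2.728574

Secant update: t_(k+1) = t_k − f(t_k)·(t_k − t_(k-1))/(f(t_k) − f(t_(k-1))).
f(t_0) = -11.410548, f(t_1) = -7.816911
t_2 = 2.260000 - (-7.816911)·(2.260000 - 1.790000)/(-7.816911 - (-11.410548)) = 3.282348; f(t_2) = 9.238252
t_3 = 3.282348 - (9.238252)·(3.282348 - 2.260000)/(9.238252 - (-7.816911)) = 2.728574; f(t_3) = -2.088963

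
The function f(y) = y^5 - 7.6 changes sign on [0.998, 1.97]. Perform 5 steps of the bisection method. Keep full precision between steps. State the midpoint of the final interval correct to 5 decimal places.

f(0.998000) = -6.609960, f(1.970000) = 22.070928 (opposite signs)
step 1: m = 1.484000, f(m) = -0.402702 < 0 → root in [1.484000, 1.970000]
step 2: m = 1.727000, f(m) = 7.762493 > 0 → root in [1.484000, 1.727000]
step 3: m = 1.605500, f(m) = 3.067227 > 0 → root in [1.484000, 1.605500]
step 4: m = 1.544750, f(m) = 1.196117 > 0 → root in [1.484000, 1.544750]
step 5: m = 1.514375, f(m) = 0.364658 > 0 → root in [1.484000, 1.514375]
Midpoint of [1.484000, 1.514375] = 1.499188

1.49919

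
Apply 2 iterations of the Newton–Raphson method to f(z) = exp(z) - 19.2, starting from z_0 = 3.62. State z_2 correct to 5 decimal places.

2.97007

Newton update: z ← z − f(z)/f'(z).
f'(z) = exp(z)
z_0 = 3.620000: f = 18.137568, f' = 37.337568 → z_1 = 3.620000 - (18.137568)/(37.337568) = 3.134227
z_1 = 3.134227: f = 3.770881, f' = 22.970881 → z_2 = 3.134227 - (3.770881)/(22.970881) = 2.970068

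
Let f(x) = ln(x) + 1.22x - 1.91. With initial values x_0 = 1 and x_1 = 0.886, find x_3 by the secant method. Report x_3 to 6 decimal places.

f(x_0) = -0.690000, f(x_1) = -0.950118
x_2 = 0.886000 - (-0.950118)·(0.886000 - 1.000000)/(-0.950118 - (-0.690000)) = 1.302401; f(x_2) = -0.056862
x_3 = 1.302401 - (-0.056862)·(1.302401 - 0.886000)/(-0.056862 - (-0.950118)) = 1.328907; f(x_3) = -0.004376

1.328907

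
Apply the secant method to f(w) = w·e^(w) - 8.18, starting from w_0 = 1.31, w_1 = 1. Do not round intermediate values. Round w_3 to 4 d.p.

1.5381

f(w_0) = -3.324912, f(w_1) = -5.461718
w_2 = 1.000000 - (-5.461718)·(1.000000 - 1.310000)/(-5.461718 - (-3.324912)) = 1.792366; f(w_2) = 2.580724
w_3 = 1.792366 - (2.580724)·(1.792366 - 1.000000)/(2.580724 - (-5.461718)) = 1.538105; f(w_3) = -1.018950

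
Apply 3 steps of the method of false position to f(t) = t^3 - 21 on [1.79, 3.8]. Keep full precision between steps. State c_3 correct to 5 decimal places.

f(1.790000) = -15.264661, f(3.800000) = 33.872000
step 1: c = 2.414421, f(c) = -6.925303 < 0 → new bracket [2.414421, 3.800000]
step 2: c = 2.649622, f(c) = -2.398342 < 0 → new bracket [2.649622, 3.800000]
step 3: c = 2.725689, f(c) = -0.749809 < 0 → new bracket [2.725689, 3.800000]

2.72569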